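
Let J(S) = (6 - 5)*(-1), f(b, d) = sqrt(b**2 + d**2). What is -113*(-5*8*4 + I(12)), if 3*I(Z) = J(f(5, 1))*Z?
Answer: 18532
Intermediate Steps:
J(S) = -1 (J(S) = 1*(-1) = -1)
I(Z) = -Z/3 (I(Z) = (-Z)/3 = -Z/3)
-113*(-5*8*4 + I(12)) = -113*(-5*8*4 - 1/3*12) = -113*(-40*4 - 4) = -113*(-160 - 4) = -113*(-164) = 18532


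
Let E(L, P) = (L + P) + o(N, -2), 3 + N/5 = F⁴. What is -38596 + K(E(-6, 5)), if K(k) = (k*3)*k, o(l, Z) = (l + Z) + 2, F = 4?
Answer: 4754492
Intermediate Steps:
N = 1265 (N = -15 + 5*4⁴ = -15 + 5*256 = -15 + 1280 = 1265)
o(l, Z) = 2 + Z + l (o(l, Z) = (Z + l) + 2 = 2 + Z + l)
E(L, P) = 1265 + L + P (E(L, P) = (L + P) + (2 - 2 + 1265) = (L + P) + 1265 = 1265 + L + P)
K(k) = 3*k² (K(k) = (3*k)*k = 3*k²)
-38596 + K(E(-6, 5)) = -38596 + 3*(1265 - 6 + 5)² = -38596 + 3*1264² = -38596 + 3*1597696 = -38596 + 4793088 = 4754492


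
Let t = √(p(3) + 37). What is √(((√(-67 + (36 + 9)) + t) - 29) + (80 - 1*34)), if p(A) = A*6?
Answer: √(17 + √55 + I*√22) ≈ 4.9638 + 0.47246*I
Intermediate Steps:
p(A) = 6*A
t = √55 (t = √(6*3 + 37) = √(18 + 37) = √55 ≈ 7.4162)
√(((√(-67 + (36 + 9)) + t) - 29) + (80 - 1*34)) = √(((√(-67 + (36 + 9)) + √55) - 29) + (80 - 1*34)) = √(((√(-67 + 45) + √55) - 29) + (80 - 34)) = √(((√(-22) + √55) - 29) + 46) = √(((I*√22 + √55) - 29) + 46) = √(((√55 + I*√22) - 29) + 46) = √((-29 + √55 + I*√22) + 46) = √(17 + √55 + I*√22)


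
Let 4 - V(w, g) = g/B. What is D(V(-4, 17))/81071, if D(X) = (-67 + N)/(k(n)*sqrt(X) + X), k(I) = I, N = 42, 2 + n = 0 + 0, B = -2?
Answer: -50/1378207 - 20*sqrt(2)/1378207 ≈ -5.6802e-5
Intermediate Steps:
n = -2 (n = -2 + (0 + 0) = -2 + 0 = -2)
V(w, g) = 4 + g/2 (V(w, g) = 4 - g/(-2) = 4 - g*(-1)/2 = 4 - (-1)*g/2 = 4 + g/2)
D(X) = -25/(X - 2*sqrt(X)) (D(X) = (-67 + 42)/(-2*sqrt(X) + X) = -25/(X - 2*sqrt(X)))
D(V(-4, 17))/81071 = (25/(-(4 + (1/2)*17) + 2*sqrt(4 + (1/2)*17)))/81071 = (25/(-(4 + 17/2) + 2*sqrt(4 + 17/2)))*(1/81071) = (25/(-1*25/2 + 2*sqrt(25/2)))*(1/81071) = (25/(-25/2 + 2*(5*sqrt(2)/2)))*(1/81071) = (25/(-25/2 + 5*sqrt(2)))*(1/81071) = 25/(81071*(-25/2 + 5*sqrt(2)))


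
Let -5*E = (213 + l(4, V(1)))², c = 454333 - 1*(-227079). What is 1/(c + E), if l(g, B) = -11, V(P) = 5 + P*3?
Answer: 5/3366256 ≈ 1.4853e-6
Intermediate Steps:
V(P) = 5 + 3*P
c = 681412 (c = 454333 + 227079 = 681412)
E = -40804/5 (E = -(213 - 11)²/5 = -⅕*202² = -⅕*40804 = -40804/5 ≈ -8160.8)
1/(c + E) = 1/(681412 - 40804/5) = 1/(3366256/5) = 5/3366256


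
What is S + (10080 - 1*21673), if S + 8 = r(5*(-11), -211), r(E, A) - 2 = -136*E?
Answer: -4119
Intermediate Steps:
r(E, A) = 2 - 136*E
S = 7474 (S = -8 + (2 - 680*(-11)) = -8 + (2 - 136*(-55)) = -8 + (2 + 7480) = -8 + 7482 = 7474)
S + (10080 - 1*21673) = 7474 + (10080 - 1*21673) = 7474 + (10080 - 21673) = 7474 - 11593 = -4119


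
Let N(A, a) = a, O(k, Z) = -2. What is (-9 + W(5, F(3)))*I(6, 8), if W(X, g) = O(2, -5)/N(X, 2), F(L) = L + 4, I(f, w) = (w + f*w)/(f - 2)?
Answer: -140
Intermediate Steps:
I(f, w) = (w + f*w)/(-2 + f)
F(L) = 4 + L
W(X, g) = -1 (W(X, g) = -2/2 = -2*½ = -1)
(-9 + W(5, F(3)))*I(6, 8) = (-9 - 1)*(8*(1 + 6)/(-2 + 6)) = -80*7/4 = -10*14 = -140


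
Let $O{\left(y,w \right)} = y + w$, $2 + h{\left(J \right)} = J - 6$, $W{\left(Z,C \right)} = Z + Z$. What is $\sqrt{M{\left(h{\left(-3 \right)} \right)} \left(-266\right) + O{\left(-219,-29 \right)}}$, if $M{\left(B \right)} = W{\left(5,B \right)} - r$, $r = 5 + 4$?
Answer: $i \sqrt{514} \approx 22.672 i$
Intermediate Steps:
$W{\left(Z,C \right)} = 2 Z$
$h{\left(J \right)} = -8 + J$ ($h{\left(J \right)} = -2 + \left(J - 6\right) = -2 + \left(-6 + J\right) = -8 + J$)
$r = 9$
$M{\left(B \right)} = 1$ ($M{\left(B \right)} = 2 \cdot 5 - 9 = 10 - 9 = 1$)
$O{\left(y,w \right)} = w + y$
$\sqrt{M{\left(h{\left(-3 \right)} \right)} \left(-266\right) + O{\left(-219,-29 \right)}} = \sqrt{1 \left(-266\right) - 248} = \sqrt{-266 - 248} = \sqrt{-514} = i \sqrt{514}$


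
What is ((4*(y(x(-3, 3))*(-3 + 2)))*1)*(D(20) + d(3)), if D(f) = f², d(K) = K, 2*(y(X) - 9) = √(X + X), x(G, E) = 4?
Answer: -14508 - 1612*√2 ≈ -16788.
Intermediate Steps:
y(X) = 9 + √2*√X/2 (y(X) = 9 + √(X + X)/2 = 9 + √(2*X)/2 = 9 + (√2*√X)/2 = 9 + √2*√X/2)
((4*(y(x(-3, 3))*(-3 + 2)))*1)*(D(20) + d(3)) = ((4*((9 + √2*√4/2)*(-3 + 2)))*1)*(20² + 3) = ((4*((9 + (½)*√2*2)*(-1)))*1)*(400 + 3) = ((4*((9 + √2)*(-1)))*1)*403 = ((4*(-9 - √2))*1)*403 = ((-36 - 4*√2)*1)*403 = (-36 - 4*√2)*403 = -14508 - 1612*√2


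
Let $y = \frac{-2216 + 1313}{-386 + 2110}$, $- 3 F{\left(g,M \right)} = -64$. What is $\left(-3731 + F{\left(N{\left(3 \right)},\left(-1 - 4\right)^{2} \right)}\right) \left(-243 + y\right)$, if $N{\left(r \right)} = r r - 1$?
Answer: $\frac{1557447905}{1724} \approx 9.0339 \cdot 10^{5}$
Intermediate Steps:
$N{\left(r \right)} = -1 + r^{2}$ ($N{\left(r \right)} = r^{2} - 1 = -1 + r^{2}$)
$F{\left(g,M \right)} = \frac{64}{3}$ ($F{\left(g,M \right)} = \left(- \frac{1}{3}\right) \left(-64\right) = \frac{64}{3}$)
$y = - \frac{903}{1724} \approx -0.52378$
$\left(-3731 + F{\left(N{\left(3 \right)},\left(-1 - 4\right)^{2} \right)}\right) \left(-243 + y\right) = \left(-3731 + \frac{64}{3}\right) \left(-243 - \frac{903}{1724}\right) = \left(- \frac{11129}{3}\right) \left(- \frac{419835}{1724}\right) = \frac{1557447905}{1724}$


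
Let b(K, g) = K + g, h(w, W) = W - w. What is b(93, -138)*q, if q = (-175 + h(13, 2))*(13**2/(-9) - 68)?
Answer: -726330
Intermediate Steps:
q = 48422/3 (q = (-175 + (2 - 1*13))*(13**2/(-9) - 68) = (-175 + (2 - 13))*(169*(-1/9) - 68) = (-175 - 11)*(-169/9 - 68) = -186*(-781/9) = 48422/3 ≈ 16141.)
b(93, -138)*q = (93 - 138)*(48422/3) = -45*48422/3 = -726330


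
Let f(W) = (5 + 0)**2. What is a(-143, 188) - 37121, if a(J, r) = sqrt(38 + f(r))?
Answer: -37121 + 3*sqrt(7) ≈ -37113.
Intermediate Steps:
f(W) = 25 (f(W) = 5**2 = 25)
a(J, r) = 3*sqrt(7) (a(J, r) = sqrt(38 + 25) = sqrt(63) = 3*sqrt(7))
a(-143, 188) - 37121 = 3*sqrt(7) - 37121 = -37121 + 3*sqrt(7)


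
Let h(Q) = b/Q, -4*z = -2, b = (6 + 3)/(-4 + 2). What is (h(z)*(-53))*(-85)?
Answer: -40545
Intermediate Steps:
b = -9/2 (b = 9/(-2) = 9*(-1/2) = -9/2 ≈ -4.5000)
z = 1/2 (z = -1/4*(-2) = 1/2 ≈ 0.50000)
h(Q) = -9/(2*Q)
(h(z)*(-53))*(-85) = (-9/(2*1/2)*(-53))*(-85) = (-9/2*2*(-53))*(-85) = -9*(-53)*(-85) = 477*(-85) = -40545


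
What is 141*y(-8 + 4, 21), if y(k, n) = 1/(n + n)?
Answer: 47/14 ≈ 3.3571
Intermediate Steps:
y(k, n) = 1/(2*n)
141*y(-8 + 4, 21) = 141*((½)/21) = 141*((½)*(1/21)) = 141*(1/42) = 47/14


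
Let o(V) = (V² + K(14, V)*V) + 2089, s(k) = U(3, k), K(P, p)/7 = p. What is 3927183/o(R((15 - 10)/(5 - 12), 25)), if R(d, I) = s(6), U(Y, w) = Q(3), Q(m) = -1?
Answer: 1309061/699 ≈ 1872.8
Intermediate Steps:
K(P, p) = 7*p
U(Y, w) = -1
s(k) = -1
R(d, I) = -1
o(V) = 2089 + 8*V² (o(V) = (V² + (7*V)*V) + 2089 = (V² + 7*V²) + 2089 = 8*V² + 2089 = 2089 + 8*V²)
3927183/o(R((15 - 10)/(5 - 12), 25)) = 3927183/(2089 + 8*(-1)²) = 3927183/(2089 + 8*1) = 3927183/(2089 + 8) = 3927183/2097 = 3927183*(1/2097) = 1309061/699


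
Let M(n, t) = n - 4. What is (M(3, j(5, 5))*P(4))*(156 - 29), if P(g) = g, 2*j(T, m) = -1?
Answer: -508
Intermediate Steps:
j(T, m) = -½ (j(T, m) = (½)*(-1) = -½)
M(n, t) = -4 + n
(M(3, j(5, 5))*P(4))*(156 - 29) = ((-4 + 3)*4)*(156 - 29) = -1*4*127 = -4*127 = -508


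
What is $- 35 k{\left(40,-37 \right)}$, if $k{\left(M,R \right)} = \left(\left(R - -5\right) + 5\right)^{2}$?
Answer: $-25515$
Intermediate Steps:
$k{\left(M,R \right)} = \left(10 + R\right)^{2}$ ($k{\left(M,R \right)} = \left(\left(R + 5\right) + 5\right)^{2} = \left(\left(5 + R\right) + 5\right)^{2} = \left(10 + R\right)^{2}$)
$- 35 k{\left(40,-37 \right)} = - 35 \left(10 - 37\right)^{2} = - 35 \left(-27\right)^{2} = \left(-35\right) 729 = -25515$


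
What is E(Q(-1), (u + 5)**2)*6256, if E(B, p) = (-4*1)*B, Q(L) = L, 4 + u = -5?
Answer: 25024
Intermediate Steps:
u = -9 (u = -4 - 5 = -9)
E(B, p) = -4*B
E(Q(-1), (u + 5)**2)*6256 = -4*(-1)*6256 = 4*6256 = 25024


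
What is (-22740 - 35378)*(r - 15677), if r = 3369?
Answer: 715316344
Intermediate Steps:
(-22740 - 35378)*(r - 15677) = (-22740 - 35378)*(3369 - 15677) = -58118*(-12308) = 715316344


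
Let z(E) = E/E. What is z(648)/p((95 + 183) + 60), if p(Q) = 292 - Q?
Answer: -1/46 ≈ -0.021739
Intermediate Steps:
z(E) = 1
z(648)/p((95 + 183) + 60) = 1/(292 - ((95 + 183) + 60)) = 1/(292 - (278 + 60)) = 1/(292 - 1*338) = 1/(292 - 338) = 1/(-46) = 1*(-1/46) = -1/46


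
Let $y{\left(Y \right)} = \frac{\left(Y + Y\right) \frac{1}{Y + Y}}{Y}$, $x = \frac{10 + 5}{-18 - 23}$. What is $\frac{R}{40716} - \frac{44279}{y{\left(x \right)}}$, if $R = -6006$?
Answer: $\frac{346701413}{21402} \approx 16199.0$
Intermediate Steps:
$x = - \frac{15}{41}$ ($x = \frac{15}{-41} = 15 \left(- \frac{1}{41}\right) = - \frac{15}{41} \approx -0.36585$)
$y{\left(Y \right)} = \frac{1}{Y}$ ($y{\left(Y \right)} = \frac{2 Y \frac{1}{2 Y}}{Y} = 1 \frac{1}{Y} = \frac{1}{Y}$)
$\frac{R}{40716} - \frac{44279}{y{\left(x \right)}} = - \frac{6006}{40716} - \frac{44279}{\frac{1}{- \frac{15}{41}}} = \left(-6006\right) \frac{1}{40716} - \frac{44279}{- \frac{41}{15}} = - \frac{77}{522} - - \frac{664185}{41} = - \frac{77}{522} + \frac{664185}{41} = \frac{346701413}{21402}$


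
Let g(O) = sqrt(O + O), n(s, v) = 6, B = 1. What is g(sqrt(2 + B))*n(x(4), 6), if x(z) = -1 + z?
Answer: 6*sqrt(2)*3**(1/4) ≈ 11.167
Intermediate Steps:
g(O) = sqrt(2)*sqrt(O) (g(O) = sqrt(2*O) = sqrt(2)*sqrt(O))
g(sqrt(2 + B))*n(x(4), 6) = (sqrt(2)*sqrt(sqrt(2 + 1)))*6 = (sqrt(2)*sqrt(sqrt(3)))*6 = (sqrt(2)*3**(1/4))*6 = 6*sqrt(2)*3**(1/4)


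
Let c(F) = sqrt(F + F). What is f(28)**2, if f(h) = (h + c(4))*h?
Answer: 620928 + 87808*sqrt(2) ≈ 7.4511e+5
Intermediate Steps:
c(F) = sqrt(2)*sqrt(F) (c(F) = sqrt(2*F) = sqrt(2)*sqrt(F))
f(h) = h*(h + 2*sqrt(2)) (f(h) = (h + sqrt(2)*sqrt(4))*h = (h + sqrt(2)*2)*h = (h + 2*sqrt(2))*h = h*(h + 2*sqrt(2)))
f(28)**2 = (28*(28 + 2*sqrt(2)))**2 = (784 + 56*sqrt(2))**2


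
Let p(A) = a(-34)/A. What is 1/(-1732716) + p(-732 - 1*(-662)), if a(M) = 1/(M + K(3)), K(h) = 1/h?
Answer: 2595539/6125151060 ≈ 0.00042375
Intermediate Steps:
K(h) = 1/h
a(M) = 1/(1/3 + M) (a(M) = 1/(M + 1/3) = 1/(1/3 + M))
p(A) = -3/(101*A) (p(A) = (3/(1 + 3*(-34)))/A = (3/(1 - 102))/A = (3/(-101))/A = (3*(-1/101))/A = -3/(101*A))
1/(-1732716) + p(-732 - 1*(-662)) = 1/(-1732716) - 3/(101*(-732 - 1*(-662))) = -1/1732716 - 3/(101*(-732 + 662)) = -1/1732716 - 3/101/(-70) = -1/1732716 - 3/101*(-1/70) = -1/1732716 + 3/7070 = 2595539/6125151060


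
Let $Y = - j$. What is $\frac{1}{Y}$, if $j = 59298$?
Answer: $- \frac{1}{59298} \approx -1.6864 \cdot 10^{-5}$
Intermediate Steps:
$Y = -59298$ ($Y = \left(-1\right) 59298 = -59298$)
$\frac{1}{Y} = \frac{1}{-59298} = - \frac{1}{59298}$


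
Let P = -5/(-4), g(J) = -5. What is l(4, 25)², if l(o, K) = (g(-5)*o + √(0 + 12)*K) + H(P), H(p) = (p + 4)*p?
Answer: 1966225/256 - 5375*√3/4 ≈ 5353.1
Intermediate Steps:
P = 5/4 (P = -5*(-¼) = 5/4 ≈ 1.2500)
H(p) = p*(4 + p) (H(p) = (4 + p)*p = p*(4 + p))
l(o, K) = 105/16 - 5*o + 2*K*√3 (l(o, K) = (-5*o + √(0 + 12)*K) + 5*(4 + 5/4)/4 = (-5*o + √12*K) + (5/4)*(21/4) = (-5*o + (2*√3)*K) + 105/16 = (-5*o + 2*K*√3) + 105/16 = 105/16 - 5*o + 2*K*√3)
l(4, 25)² = (105/16 - 5*4 + 2*25*√3)² = (105/16 - 20 + 50*√3)² = (-215/16 + 50*√3)²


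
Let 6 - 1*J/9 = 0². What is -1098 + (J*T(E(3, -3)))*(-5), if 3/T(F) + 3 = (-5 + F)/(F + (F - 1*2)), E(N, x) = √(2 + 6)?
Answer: -155322/199 - 12960*√2/199 ≈ -872.61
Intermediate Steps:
J = 54 (J = 54 - 9*0² = 54 - 9*0 = 54 + 0 = 54)
E(N, x) = 2*√2 (E(N, x) = √8 = 2*√2)
T(F) = 3/(-3 + (-5 + F)/(-2 + 2*F)) (T(F) = 3/(-3 + (-5 + F)/(F + (F - 1*2))) = 3/(-3 + (-5 + F)/(F + (F - 2))) = 3/(-3 + (-5 + F)/(F + (-2 + F))) = 3/(-3 + (-5 + F)/(-2 + 2*F)))
-1098 + (J*T(E(3, -3)))*(-5) = -1098 + (54*(6*(1 - 2*√2)/(-1 + 5*(2*√2))))*(-5) = -1098 + (54*(6*(1 - 2*√2)/(-1 + 10*√2)))*(-5) = -1098 + (324*(1 - 2*√2)/(-1 + 10*√2))*(-5) = -1098 - 1620*(1 - 2*√2)/(-1 + 10*√2)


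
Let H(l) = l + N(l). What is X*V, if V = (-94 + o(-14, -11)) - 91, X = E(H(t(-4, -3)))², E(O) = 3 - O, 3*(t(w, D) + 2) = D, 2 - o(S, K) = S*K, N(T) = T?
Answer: -27297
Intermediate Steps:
o(S, K) = 2 - K*S (o(S, K) = 2 - S*K = 2 - K*S)
t(w, D) = -2 + D/3
H(l) = 2*l (H(l) = l + l = 2*l)
X = 81 (X = (3 - 2*(-2 + (⅓)*(-3)))² = (3 - 2*(-2 - 1))² = (3 - 2*(-3))² = (3 - 1*(-6))² = (3 + 6)² = 9² = 81)
V = -337 (V = (-94 + (2 - 1*(-11)*(-14))) - 91 = (-94 + (2 - 154)) - 91 = (-94 - 152) - 91 = -246 - 91 = -337)
X*V = 81*(-337) = -27297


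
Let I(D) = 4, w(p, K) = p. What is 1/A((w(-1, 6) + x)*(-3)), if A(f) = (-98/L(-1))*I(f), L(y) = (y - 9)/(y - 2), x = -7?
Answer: -5/588 ≈ -0.0085034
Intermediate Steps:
L(y) = (-9 + y)/(-2 + y)
A(f) = -588/5 (A(f) = -98*(-2 - 1)/(-9 - 1)*4 = -98/(-10/(-3))*4 = -98/((-⅓*(-10)))*4 = -98/10/3*4 = -98*3/10*4 = -147/5*4 = -588/5)
1/A((w(-1, 6) + x)*(-3)) = 1/(-588/5) = -5/588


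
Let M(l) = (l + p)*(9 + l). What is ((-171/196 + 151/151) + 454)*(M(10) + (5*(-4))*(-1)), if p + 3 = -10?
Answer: -3293333/196 ≈ -16803.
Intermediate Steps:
p = -13 (p = -3 - 10 = -13)
M(l) = (-13 + l)*(9 + l) (M(l) = (l - 13)*(9 + l) = (-13 + l)*(9 + l))
((-171/196 + 151/151) + 454)*(M(10) + (5*(-4))*(-1)) = ((-171/196 + 151/151) + 454)*((-117 + 10**2 - 4*10) + (5*(-4))*(-1)) = ((-171*1/196 + 151*(1/151)) + 454)*((-117 + 100 - 40) - 20*(-1)) = ((-171/196 + 1) + 454)*(-57 + 20) = (25/196 + 454)*(-37) = (89009/196)*(-37) = -3293333/196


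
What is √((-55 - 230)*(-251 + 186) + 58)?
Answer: √18583 ≈ 136.32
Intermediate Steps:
√((-55 - 230)*(-251 + 186) + 58) = √(-285*(-65) + 58) = √(18525 + 58) = √18583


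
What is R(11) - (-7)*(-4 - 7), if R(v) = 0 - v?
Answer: -88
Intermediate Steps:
R(v) = -v
R(11) - (-7)*(-4 - 7) = -1*11 - (-7)*(-4 - 7) = -11 - (-7)*(-11) = -11 - 1*77 = -11 - 77 = -88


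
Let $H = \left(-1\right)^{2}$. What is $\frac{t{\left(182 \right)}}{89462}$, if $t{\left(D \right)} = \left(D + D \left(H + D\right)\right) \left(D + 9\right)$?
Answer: $\frac{3198104}{44731} \approx 71.496$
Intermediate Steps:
$H = 1$
$t{\left(D \right)} = \left(9 + D\right) \left(D + D \left(1 + D\right)\right)$ ($t{\left(D \right)} = \left(D + D \left(1 + D\right)\right) \left(D + 9\right) = \left(D + D \left(1 + D\right)\right) \left(9 + D\right) = \left(9 + D\right) \left(D + D \left(1 + D\right)\right)$)
$\frac{t{\left(182 \right)}}{89462} = \frac{182 \left(18 + 182^{2} + 11 \cdot 182\right)}{89462} = 182 \left(18 + 33124 + 2002\right) \frac{1}{89462} = 182 \cdot 35144 \cdot \frac{1}{89462} = 6396208 \cdot \frac{1}{89462} = \frac{3198104}{44731}$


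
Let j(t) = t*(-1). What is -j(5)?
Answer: 5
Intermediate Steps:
j(t) = -t
-j(5) = -(-1)*5 = -1*(-5) = 5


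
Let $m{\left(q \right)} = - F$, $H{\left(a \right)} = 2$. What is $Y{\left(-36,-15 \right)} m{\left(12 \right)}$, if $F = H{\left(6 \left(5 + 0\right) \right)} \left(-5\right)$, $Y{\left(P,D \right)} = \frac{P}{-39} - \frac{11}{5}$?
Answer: $- \frac{166}{13} \approx -12.769$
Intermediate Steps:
$Y{\left(P,D \right)} = - \frac{11}{5} - \frac{P}{39}$ ($Y{\left(P,D \right)} = P \left(- \frac{1}{39}\right) - \frac{11}{5} = - \frac{P}{39} - \frac{11}{5} = - \frac{11}{5} - \frac{P}{39}$)
$F = -10$ ($F = 2 \left(-5\right) = -10$)
$m{\left(q \right)} = 10$ ($m{\left(q \right)} = \left(-1\right) \left(-10\right) = 10$)
$Y{\left(-36,-15 \right)} m{\left(12 \right)} = \left(- \frac{11}{5} - - \frac{12}{13}\right) 10 = \left(- \frac{11}{5} + \frac{12}{13}\right) 10 = \left(- \frac{83}{65}\right) 10 = - \frac{166}{13}$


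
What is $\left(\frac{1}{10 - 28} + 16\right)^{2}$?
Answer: $\frac{82369}{324} \approx 254.23$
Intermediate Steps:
$\left(\frac{1}{10 - 28} + 16\right)^{2} = \left(\frac{1}{-18} + 16\right)^{2} = \left(- \frac{1}{18} + 16\right)^{2} = \left(\frac{287}{18}\right)^{2} = \frac{82369}{324}$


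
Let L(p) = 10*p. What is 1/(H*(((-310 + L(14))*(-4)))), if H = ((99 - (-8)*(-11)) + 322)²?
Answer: 1/75404520 ≈ 1.3262e-8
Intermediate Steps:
H = 110889 (H = ((99 - 1*88) + 322)² = ((99 - 88) + 322)² = (11 + 322)² = 333² = 110889)
1/(H*(((-310 + L(14))*(-4)))) = 1/(110889*(((-310 + 10*14)*(-4)))) = 1/(110889*(((-310 + 140)*(-4)))) = 1/(110889*((-170*(-4)))) = (1/110889)/680 = (1/110889)*(1/680) = 1/75404520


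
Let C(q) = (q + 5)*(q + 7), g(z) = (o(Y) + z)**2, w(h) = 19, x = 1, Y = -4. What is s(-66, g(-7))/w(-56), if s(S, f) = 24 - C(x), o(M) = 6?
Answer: -24/19 ≈ -1.2632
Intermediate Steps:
g(z) = (6 + z)**2
C(q) = (5 + q)*(7 + q)
s(S, f) = -24 (s(S, f) = 24 - (35 + 1**2 + 12*1) = 24 - (35 + 1 + 12) = 24 - 1*48 = 24 - 48 = -24)
s(-66, g(-7))/w(-56) = -24/19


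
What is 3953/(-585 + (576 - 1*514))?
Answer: -3953/523 ≈ -7.5583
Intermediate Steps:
3953/(-585 + (576 - 1*514)) = 3953/(-585 + (576 - 514)) = 3953/(-585 + 62) = 3953/(-523) = 3953*(-1/523) = -3953/523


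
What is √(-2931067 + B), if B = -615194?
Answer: 9*I*√43781 ≈ 1883.2*I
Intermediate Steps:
√(-2931067 + B) = √(-2931067 - 615194) = √(-3546261) = 9*I*√43781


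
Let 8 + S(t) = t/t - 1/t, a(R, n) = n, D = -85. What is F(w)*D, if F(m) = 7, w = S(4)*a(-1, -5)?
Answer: -595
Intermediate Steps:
S(t) = -7 - 1/t (S(t) = -8 + (t/t - 1/t) = -8 + (1 - 1/t) = -7 - 1/t)
w = 145/4 (w = (-7 - 1/4)*(-5) = (-7 - 1*¼)*(-5) = (-7 - ¼)*(-5) = -29/4*(-5) = 145/4 ≈ 36.250)
F(w)*D = 7*(-85) = -595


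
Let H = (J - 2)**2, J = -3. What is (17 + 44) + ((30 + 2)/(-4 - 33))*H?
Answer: 1457/37 ≈ 39.378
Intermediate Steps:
H = 25 (H = (-3 - 2)**2 = (-5)**2 = 25)
(17 + 44) + ((30 + 2)/(-4 - 33))*H = (17 + 44) + ((30 + 2)/(-4 - 33))*25 = 61 + (32/(-37))*25 = 61 + (32*(-1/37))*25 = 61 - 32/37*25 = 61 - 800/37 = 1457/37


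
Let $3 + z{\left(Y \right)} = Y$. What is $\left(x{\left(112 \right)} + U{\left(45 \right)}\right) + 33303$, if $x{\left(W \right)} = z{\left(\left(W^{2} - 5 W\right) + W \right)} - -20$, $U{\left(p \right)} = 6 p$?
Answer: $45686$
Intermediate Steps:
$z{\left(Y \right)} = -3 + Y$
$x{\left(W \right)} = 17 + W^{2} - 4 W$ ($x{\left(W \right)} = \left(-3 + \left(\left(W^{2} - 5 W\right) + W\right)\right) - -20 = \left(-3 + \left(W^{2} - 4 W\right)\right) + 20 = \left(-3 + W^{2} - 4 W\right) + 20 = 17 + W^{2} - 4 W$)
$\left(x{\left(112 \right)} + U{\left(45 \right)}\right) + 33303 = \left(\left(17 + 112 \left(-4 + 112\right)\right) + 6 \cdot 45\right) + 33303 = \left(\left(17 + 112 \cdot 108\right) + 270\right) + 33303 = \left(\left(17 + 12096\right) + 270\right) + 33303 = \left(12113 + 270\right) + 33303 = 12383 + 33303 = 45686$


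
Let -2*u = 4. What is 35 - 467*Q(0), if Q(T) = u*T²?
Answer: 35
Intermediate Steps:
u = -2 (u = -½*4 = -2)
Q(T) = -2*T²
35 - 467*Q(0) = 35 - (-934)*0² = 35 - (-934)*0 = 35 - 467*0 = 35 + 0 = 35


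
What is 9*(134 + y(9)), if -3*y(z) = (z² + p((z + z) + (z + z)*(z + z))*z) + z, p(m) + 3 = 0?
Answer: 1017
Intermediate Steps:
p(m) = -3 (p(m) = -3 + 0 = -3)
y(z) = -z²/3 + 2*z/3 (y(z) = -((z² - 3*z) + z)/3 = -(z² - 2*z)/3 = -z²/3 + 2*z/3)
9*(134 + y(9)) = 9*(134 + (⅓)*9*(2 - 1*9)) = 9*(134 + (⅓)*9*(2 - 9)) = 9*(134 + (⅓)*9*(-7)) = 9*(134 - 21) = 9*113 = 1017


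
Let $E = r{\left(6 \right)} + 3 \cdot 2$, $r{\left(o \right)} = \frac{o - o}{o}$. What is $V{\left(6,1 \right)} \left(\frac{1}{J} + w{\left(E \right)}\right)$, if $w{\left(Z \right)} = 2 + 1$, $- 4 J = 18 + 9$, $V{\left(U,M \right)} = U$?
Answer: $\frac{154}{9} \approx 17.111$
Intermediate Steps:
$r{\left(o \right)} = 0$ ($r{\left(o \right)} = \frac{0}{o} = 0$)
$E = 6$ ($E = 0 + 3 \cdot 2 = 0 + 6 = 6$)
$J = - \frac{27}{4}$ ($J = - \frac{18 + 9}{4} = \left(- \frac{1}{4}\right) 27 = - \frac{27}{4} \approx -6.75$)
$w{\left(Z \right)} = 3$
$V{\left(6,1 \right)} \left(\frac{1}{J} + w{\left(E \right)}\right) = 6 \left(\frac{1}{- \frac{27}{4}} + 3\right) = 6 \left(- \frac{4}{27} + 3\right) = 6 \cdot \frac{77}{27} = \frac{154}{9}$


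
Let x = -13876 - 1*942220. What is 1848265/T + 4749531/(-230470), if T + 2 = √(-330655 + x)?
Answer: -1392684406201/59311684970 - 369653*I*√1286751/257351 ≈ -23.481 - 1629.4*I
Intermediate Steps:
x = -956096 (x = -13876 - 942220 = -956096)
T = -2 + I*√1286751 (T = -2 + √(-330655 - 956096) = -2 + √(-1286751) = -2 + I*√1286751 ≈ -2.0 + 1134.3*I)
1848265/T + 4749531/(-230470) = 1848265/(-2 + I*√1286751) + 4749531/(-230470) = 1848265/(-2 + I*√1286751) + 4749531*(-1/230470) = 1848265/(-2 + I*√1286751) - 4749531/230470 = -4749531/230470 + 1848265/(-2 + I*√1286751)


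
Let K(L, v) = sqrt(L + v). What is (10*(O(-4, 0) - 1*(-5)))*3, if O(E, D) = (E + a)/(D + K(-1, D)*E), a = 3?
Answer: 150 - 15*I/2 ≈ 150.0 - 7.5*I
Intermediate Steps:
O(E, D) = (3 + E)/(D + E*sqrt(-1 + D)) (O(E, D) = (E + 3)/(D + sqrt(-1 + D)*E) = (3 + E)/(D + E*sqrt(-1 + D)))
(10*(O(-4, 0) - 1*(-5)))*3 = (10*((3 - 4)/(0 - 4*sqrt(-1 + 0)) - 1*(-5)))*3 = (10*(-1/(0 - 4*I) + 5))*3 = (10*(-1/(-4*I) + 5))*3 = (10*((I/4)*(-1) + 5))*3 = (10*(-I/4 + 5))*3 = (10*(5 - I/4))*3 = (50 - 5*I/2)*3 = 150 - 15*I/2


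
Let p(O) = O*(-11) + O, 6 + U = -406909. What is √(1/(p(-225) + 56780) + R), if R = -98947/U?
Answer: √224492654263584234/960807698 ≈ 0.49313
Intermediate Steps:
U = -406915 (U = -6 - 406909 = -406915)
p(O) = -10*O (p(O) = -11*O + O = -10*O)
R = 98947/406915 (R = -98947/(-406915) = -98947*(-1/406915) = 98947/406915 ≈ 0.24316)
√(1/(p(-225) + 56780) + R) = √(1/(-10*(-225) + 56780) + 98947/406915) = √(1/(2250 + 56780) + 98947/406915) = √(1/59030 + 98947/406915) = √(233649933/960807698) = √224492654263584234/960807698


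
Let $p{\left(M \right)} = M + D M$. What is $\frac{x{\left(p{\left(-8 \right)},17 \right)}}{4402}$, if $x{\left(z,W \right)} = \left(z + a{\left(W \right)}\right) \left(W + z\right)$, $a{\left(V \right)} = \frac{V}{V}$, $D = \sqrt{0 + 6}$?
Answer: $\frac{321}{4402} - \frac{8 \sqrt{6}}{2201} \approx 0.064018$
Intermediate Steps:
$D = \sqrt{6} \approx 2.4495$
$p{\left(M \right)} = M + M \sqrt{6}$ ($p{\left(M \right)} = M + \sqrt{6} M = M + M \sqrt{6}$)
$a{\left(V \right)} = 1$
$x{\left(z,W \right)} = \left(1 + z\right) \left(W + z\right)$ ($x{\left(z,W \right)} = \left(z + 1\right) \left(W + z\right) = \left(1 + z\right) \left(W + z\right)$)
$\frac{x{\left(p{\left(-8 \right)},17 \right)}}{4402} = \frac{17 - 8 \left(1 + \sqrt{6}\right) + \left(- 8 \left(1 + \sqrt{6}\right)\right)^{2} + 17 \left(- 8 \left(1 + \sqrt{6}\right)\right)}{4402} = \left(17 - \left(8 + 8 \sqrt{6}\right) + \left(-8 - 8 \sqrt{6}\right)^{2} + 17 \left(-8 - 8 \sqrt{6}\right)\right) \frac{1}{4402} = \left(17 - \left(8 + 8 \sqrt{6}\right) + \left(-8 - 8 \sqrt{6}\right)^{2} - \left(136 + 136 \sqrt{6}\right)\right) \frac{1}{4402} = \left(-127 + \left(-8 - 8 \sqrt{6}\right)^{2} - 144 \sqrt{6}\right) \frac{1}{4402} = - \frac{127}{4402} - \frac{72 \sqrt{6}}{2201} + \frac{\left(-8 - 8 \sqrt{6}\right)^{2}}{4402}$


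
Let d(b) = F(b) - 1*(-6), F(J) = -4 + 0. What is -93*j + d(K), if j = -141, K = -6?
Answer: 13115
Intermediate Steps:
F(J) = -4
d(b) = 2 (d(b) = -4 - 1*(-6) = -4 + 6 = 2)
-93*j + d(K) = -93*(-141) + 2 = 13113 + 2 = 13115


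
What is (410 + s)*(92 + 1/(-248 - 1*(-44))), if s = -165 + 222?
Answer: 8764189/204 ≈ 42962.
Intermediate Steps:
s = 57
(410 + s)*(92 + 1/(-248 - 1*(-44))) = (410 + 57)*(92 + 1/(-248 - 1*(-44))) = 467*(92 + 1/(-248 + 44)) = 467*(92 + 1/(-204)) = 467*(92 - 1/204) = 467*(18767/204) = 8764189/204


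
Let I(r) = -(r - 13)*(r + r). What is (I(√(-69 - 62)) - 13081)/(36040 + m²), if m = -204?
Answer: -12819/77656 + 13*I*√131/38828 ≈ -0.16507 + 0.0038321*I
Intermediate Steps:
I(r) = -2*r*(-13 + r) (I(r) = -(-13 + r)*2*r = -2*r*(-13 + r))
(I(√(-69 - 62)) - 13081)/(36040 + m²) = (2*√(-69 - 62)*(13 - √(-69 - 62)) - 13081)/(36040 + (-204)²) = (2*√(-131)*(13 - √(-131)) - 13081)/(36040 + 41616) = (2*(I*√131)*(13 - I*√131) - 13081)/77656 = (2*(I*√131)*(13 - I*√131) - 13081)*(1/77656) = (2*I*√131*(13 - I*√131) - 13081)*(1/77656) = (-13081 + 2*I*√131*(13 - I*√131))*(1/77656) = -13081/77656 + I*√131*(13 - I*√131)/38828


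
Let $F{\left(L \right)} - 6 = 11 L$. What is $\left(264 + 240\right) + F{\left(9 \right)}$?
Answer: $609$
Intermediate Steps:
$F{\left(L \right)} = 6 + 11 L$
$\left(264 + 240\right) + F{\left(9 \right)} = \left(264 + 240\right) + \left(6 + 11 \cdot 9\right) = 504 + \left(6 + 99\right) = 504 + 105 = 609$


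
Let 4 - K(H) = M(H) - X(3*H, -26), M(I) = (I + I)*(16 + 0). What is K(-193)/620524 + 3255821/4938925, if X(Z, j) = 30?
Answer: 1025492897227/1532360748350 ≈ 0.66922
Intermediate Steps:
M(I) = 32*I (M(I) = (2*I)*16 = 32*I)
K(H) = 34 - 32*H (K(H) = 4 - (32*H - 1*30) = 4 - (32*H - 30) = 4 - (-30 + 32*H) = 4 + (30 - 32*H) = 34 - 32*H)
K(-193)/620524 + 3255821/4938925 = (34 - 32*(-193))/620524 + 3255821/4938925 = (34 + 6176)*(1/620524) + 3255821*(1/4938925) = 6210*(1/620524) + 3255821/4938925 = 3105/310262 + 3255821/4938925 = 1025492897227/1532360748350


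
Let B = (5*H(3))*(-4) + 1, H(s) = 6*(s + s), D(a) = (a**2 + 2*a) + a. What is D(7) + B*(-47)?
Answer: 33863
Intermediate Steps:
D(a) = a**2 + 3*a
H(s) = 12*s (H(s) = 6*(2*s) = 12*s)
B = -719 (B = (5*(12*3))*(-4) + 1 = (5*36)*(-4) + 1 = 180*(-4) + 1 = -720 + 1 = -719)
D(7) + B*(-47) = 7*(3 + 7) - 719*(-47) = 7*10 + 33793 = 70 + 33793 = 33863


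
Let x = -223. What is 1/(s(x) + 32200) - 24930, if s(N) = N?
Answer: -797186609/31977 ≈ -24930.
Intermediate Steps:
1/(s(x) + 32200) - 24930 = 1/(-223 + 32200) - 24930 = 1/31977 - 24930 = -797186609/31977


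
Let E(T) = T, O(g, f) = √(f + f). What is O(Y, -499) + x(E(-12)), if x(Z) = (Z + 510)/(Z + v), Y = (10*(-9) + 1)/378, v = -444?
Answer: -83/76 + I*√998 ≈ -1.0921 + 31.591*I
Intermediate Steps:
Y = -89/378 (Y = (-90 + 1)*(1/378) = -89*1/378 = -89/378 ≈ -0.23545)
O(g, f) = √2*√f (O(g, f) = √(2*f) = √2*√f)
x(Z) = (510 + Z)/(-444 + Z) (x(Z) = (Z + 510)/(Z - 444) = (510 + Z)/(-444 + Z))
O(Y, -499) + x(E(-12)) = √2*√(-499) + (510 - 12)/(-444 - 12) = √2*(I*√499) + 498/(-456) = I*√998 - 1/456*498 = I*√998 - 83/76 = -83/76 + I*√998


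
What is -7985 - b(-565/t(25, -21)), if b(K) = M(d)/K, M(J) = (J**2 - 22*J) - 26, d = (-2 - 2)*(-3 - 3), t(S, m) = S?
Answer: -902195/113 ≈ -7984.0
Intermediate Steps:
d = 24 (d = -4*(-6) = 24)
M(J) = -26 + J**2 - 22*J
b(K) = 22/K (b(K) = (-26 + 24**2 - 22*24)/K = (-26 + 576 - 528)/K = 22/K)
-7985 - b(-565/t(25, -21)) = -7985 - 22/((-565/25)) = -7985 - 22/((-565*1/25)) = -7985 - 22/(-113/5) = -7985 - 22*(-5)/113 = -7985 - 1*(-110/113) = -7985 + 110/113 = -902195/113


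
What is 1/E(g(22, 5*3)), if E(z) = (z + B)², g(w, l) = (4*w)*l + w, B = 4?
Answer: 1/1811716 ≈ 5.5196e-7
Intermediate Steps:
g(w, l) = w + 4*l*w (g(w, l) = 4*l*w + w = w + 4*l*w)
E(z) = (4 + z)² (E(z) = (z + 4)² = (4 + z)²)
1/E(g(22, 5*3)) = 1/((4 + 22*(1 + 4*(5*3)))²) = 1/((4 + 22*(1 + 4*15))²) = 1/((4 + 22*(1 + 60))²) = 1/((4 + 22*61)²) = 1/((4 + 1342)²) = 1/(1346²) = 1/1811716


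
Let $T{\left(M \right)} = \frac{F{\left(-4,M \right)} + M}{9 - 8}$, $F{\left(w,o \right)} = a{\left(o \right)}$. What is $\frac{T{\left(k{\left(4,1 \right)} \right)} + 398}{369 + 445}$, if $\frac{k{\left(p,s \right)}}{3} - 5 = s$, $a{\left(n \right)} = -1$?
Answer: $\frac{415}{814} \approx 0.50983$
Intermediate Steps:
$F{\left(w,o \right)} = -1$
$k{\left(p,s \right)} = 15 + 3 s$
$T{\left(M \right)} = -1 + M$ ($T{\left(M \right)} = \frac{-1 + M}{9 - 8} = \frac{-1 + M}{1} = \left(-1 + M\right) 1 = -1 + M$)
$\frac{T{\left(k{\left(4,1 \right)} \right)} + 398}{369 + 445} = \frac{\left(-1 + \left(15 + 3 \cdot 1\right)\right) + 398}{369 + 445} = \frac{\left(-1 + \left(15 + 3\right)\right) + 398}{814} = \left(\left(-1 + 18\right) + 398\right) \frac{1}{814} = \left(17 + 398\right) \frac{1}{814} = 415 \cdot \frac{1}{814} = \frac{415}{814}$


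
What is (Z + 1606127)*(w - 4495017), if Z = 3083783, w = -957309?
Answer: -25570918230660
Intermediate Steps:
(Z + 1606127)*(w - 4495017) = (3083783 + 1606127)*(-957309 - 4495017) = 4689910*(-5452326) = -25570918230660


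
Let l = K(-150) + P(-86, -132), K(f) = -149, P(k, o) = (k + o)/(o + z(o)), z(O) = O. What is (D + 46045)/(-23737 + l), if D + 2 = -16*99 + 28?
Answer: -5872284/3152843 ≈ -1.8625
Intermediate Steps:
D = -1558 (D = -2 + (-16*99 + 28) = -2 + (-1584 + 28) = -2 - 1556 = -1558)
P(k, o) = (k + o)/(2*o) (P(k, o) = (k + o)/(o + o) = (k + o)/((2*o)) = (k + o)*(1/(2*o)) = (k + o)/(2*o))
l = -19559/132 (l = -149 + (½)*(-86 - 132)/(-132) = -149 + (½)*(-1/132)*(-218) = -149 + 109/132 = -19559/132 ≈ -148.17)
(D + 46045)/(-23737 + l) = (-1558 + 46045)/(-23737 - 19559/132) = 44487/(-3152843/132) = 44487*(-132/3152843) = -5872284/3152843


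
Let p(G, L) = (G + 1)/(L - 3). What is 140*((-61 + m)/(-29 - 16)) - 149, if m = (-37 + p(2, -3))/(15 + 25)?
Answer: 1573/36 ≈ 43.694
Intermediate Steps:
p(G, L) = (1 + G)/(-3 + L)
m = -15/16 (m = (-37 + (1 + 2)/(-3 - 3))/(15 + 25) = (-37 + 3/(-6))/40 = (-37 - ⅙*3)*(1/40) = (-37 - ½)*(1/40) = -75/2*1/40 = -15/16 ≈ -0.93750)
140*((-61 + m)/(-29 - 16)) - 149 = 140*((-61 - 15/16)/(-29 - 16)) - 149 = 140*(-991/16/(-45)) - 149 = 140*(-991/16*(-1/45)) - 149 = 140*(991/720) - 149 = 6937/36 - 149 = 1573/36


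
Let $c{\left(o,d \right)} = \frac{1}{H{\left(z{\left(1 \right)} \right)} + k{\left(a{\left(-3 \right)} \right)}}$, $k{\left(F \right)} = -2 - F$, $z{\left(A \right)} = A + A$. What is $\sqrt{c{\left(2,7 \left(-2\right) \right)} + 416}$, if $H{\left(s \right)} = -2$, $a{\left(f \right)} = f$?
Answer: $\sqrt{415} \approx 20.372$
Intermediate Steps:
$z{\left(A \right)} = 2 A$
$c{\left(o,d \right)} = -1$ ($c{\left(o,d \right)} = \frac{1}{-2 - -1} = \frac{1}{-2 + \left(-2 + 3\right)} = \frac{1}{-2 + 1} = \frac{1}{-1} = -1$)
$\sqrt{c{\left(2,7 \left(-2\right) \right)} + 416} = \sqrt{-1 + 416} = \sqrt{415}$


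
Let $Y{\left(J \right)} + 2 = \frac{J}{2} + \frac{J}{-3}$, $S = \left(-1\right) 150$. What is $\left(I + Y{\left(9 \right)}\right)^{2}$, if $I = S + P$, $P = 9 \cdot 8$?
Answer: $\frac{24649}{4} \approx 6162.3$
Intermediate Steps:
$S = -150$
$P = 72$
$Y{\left(J \right)} = -2 + \frac{J}{6}$ ($Y{\left(J \right)} = -2 + \left(\frac{J}{2} + \frac{J}{-3}\right) = -2 + \left(J \frac{1}{2} + J \left(- \frac{1}{3}\right)\right) = -2 + \left(\frac{J}{2} - \frac{J}{3}\right) = -2 + \frac{J}{6}$)
$I = -78$ ($I = -150 + 72 = -78$)
$\left(I + Y{\left(9 \right)}\right)^{2} = \left(-78 + \left(-2 + \frac{1}{6} \cdot 9\right)\right)^{2} = \left(-78 + \left(-2 + \frac{3}{2}\right)\right)^{2} = \left(-78 - \frac{1}{2}\right)^{2} = \left(- \frac{157}{2}\right)^{2} = \frac{24649}{4}$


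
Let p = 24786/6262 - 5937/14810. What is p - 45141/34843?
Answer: 3654214870959/1615673742730 ≈ 2.2617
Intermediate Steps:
p = 164951583/46370110 (p = 24786*(1/6262) - 5937*1/14810 = 12393/3131 - 5937/14810 = 164951583/46370110 ≈ 3.5573)
p - 45141/34843 = 164951583/46370110 - 45141/34843 = 3654214870959/1615673742730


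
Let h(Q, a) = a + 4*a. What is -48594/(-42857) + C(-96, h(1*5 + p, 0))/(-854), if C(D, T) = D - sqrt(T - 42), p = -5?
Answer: 22806774/18299939 + I*sqrt(42)/854 ≈ 1.2463 + 0.0075887*I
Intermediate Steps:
h(Q, a) = 5*a
C(D, T) = D - sqrt(-42 + T)
-48594/(-42857) + C(-96, h(1*5 + p, 0))/(-854) = -48594/(-42857) + (-96 - sqrt(-42 + 5*0))/(-854) = -48594*(-1/42857) + (-96 - sqrt(-42 + 0))*(-1/854) = 48594/42857 + (-96 - sqrt(-42))*(-1/854) = 48594/42857 + (-96 - I*sqrt(42))*(-1/854) = 48594/42857 + (48/427 + I*sqrt(42)/854) = 22806774/18299939 + I*sqrt(42)/854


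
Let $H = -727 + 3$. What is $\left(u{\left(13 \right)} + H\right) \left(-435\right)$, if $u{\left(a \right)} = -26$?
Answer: $326250$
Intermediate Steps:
$H = -724$
$\left(u{\left(13 \right)} + H\right) \left(-435\right) = \left(-26 - 724\right) \left(-435\right) = \left(-750\right) \left(-435\right) = 326250$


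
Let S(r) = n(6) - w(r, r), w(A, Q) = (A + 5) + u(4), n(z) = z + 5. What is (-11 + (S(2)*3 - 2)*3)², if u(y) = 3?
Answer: 64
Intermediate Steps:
n(z) = 5 + z
w(A, Q) = 8 + A (w(A, Q) = (A + 5) + 3 = (5 + A) + 3 = 8 + A)
S(r) = 3 - r (S(r) = (5 + 6) - (8 + r) = 11 + (-8 - r) = 3 - r)
(-11 + (S(2)*3 - 2)*3)² = (-11 + ((3 - 1*2)*3 - 2)*3)² = (-11 + ((3 - 2)*3 - 2)*3)² = (-11 + (1*3 - 2)*3)² = (-11 + (3 - 2)*3)² = (-11 + 1*3)² = (-11 + 3)² = (-8)² = 64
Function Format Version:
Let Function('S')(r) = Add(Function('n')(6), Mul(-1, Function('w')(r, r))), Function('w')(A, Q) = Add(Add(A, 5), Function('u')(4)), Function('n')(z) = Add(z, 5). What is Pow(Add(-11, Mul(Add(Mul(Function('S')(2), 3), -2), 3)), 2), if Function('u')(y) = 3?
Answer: 64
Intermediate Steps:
Function('n')(z) = Add(5, z)
Function('w')(A, Q) = Add(8, A) (Function('w')(A, Q) = Add(Add(A, 5), 3) = Add(Add(5, A), 3) = Add(8, A))
Function('S')(r) = Add(3, Mul(-1, r)) (Function('S')(r) = Add(Add(5, 6), Mul(-1, Add(8, r))) = Add(11, Add(-8, Mul(-1, r))) = Add(3, Mul(-1, r)))
Pow(Add(-11, Mul(Add(Mul(Function('S')(2), 3), -2), 3)), 2) = Pow(Add(-11, Mul(Add(Mul(Add(3, Mul(-1, 2)), 3), -2), 3)), 2) = Pow(Add(-11, Mul(Add(Mul(Add(3, -2), 3), -2), 3)), 2) = Pow(Add(-11, Mul(Add(Mul(1, 3), -2), 3)), 2) = Pow(Add(-11, Mul(Add(3, -2), 3)), 2) = Pow(Add(-11, Mul(1, 3)), 2) = Pow(Add(-11, 3), 2) = Pow(-8, 2) = 64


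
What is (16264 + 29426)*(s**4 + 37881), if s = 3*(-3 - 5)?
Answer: 16889628330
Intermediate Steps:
s = -24 (s = 3*(-8) = -24)
(16264 + 29426)*(s**4 + 37881) = (16264 + 29426)*((-24)**4 + 37881) = 45690*(331776 + 37881) = 45690*369657 = 16889628330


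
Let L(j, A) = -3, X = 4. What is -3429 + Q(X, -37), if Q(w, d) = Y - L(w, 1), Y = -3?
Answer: -3429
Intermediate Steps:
Q(w, d) = 0 (Q(w, d) = -3 - 1*(-3) = -3 + 3 = 0)
-3429 + Q(X, -37) = -3429 + 0 = -3429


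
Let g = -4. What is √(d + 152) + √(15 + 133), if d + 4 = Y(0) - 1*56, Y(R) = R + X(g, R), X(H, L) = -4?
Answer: 2*√22 + 2*√37 ≈ 21.546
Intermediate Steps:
Y(R) = -4 + R (Y(R) = R - 4 = -4 + R)
d = -64 (d = -4 + ((-4 + 0) - 1*56) = -4 + (-4 - 56) = -4 - 60 = -64)
√(d + 152) + √(15 + 133) = √(-64 + 152) + √(15 + 133) = √88 + √148 = 2*√22 + 2*√37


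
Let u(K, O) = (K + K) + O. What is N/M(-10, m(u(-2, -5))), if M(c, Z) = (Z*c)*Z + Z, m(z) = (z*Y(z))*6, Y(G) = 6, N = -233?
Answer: 233/1050084 ≈ 0.00022189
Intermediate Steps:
u(K, O) = O + 2*K (u(K, O) = 2*K + O = O + 2*K)
m(z) = 36*z (m(z) = (z*6)*6 = (6*z)*6 = 36*z)
M(c, Z) = Z + c*Z² (M(c, Z) = c*Z² + Z = Z + c*Z²)
N/M(-10, m(u(-2, -5))) = -233*1/(36*(1 + (36*(-5 + 2*(-2)))*(-10))*(-5 + 2*(-2))) = -233*1/(36*(1 + (36*(-5 - 4))*(-10))*(-5 - 4)) = -233*(-1/(324*(1 + (36*(-9))*(-10)))) = -233*(-1/(324*(1 - 324*(-10)))) = -233*(-1/(324*(1 + 3240))) = -233/((-324*3241)) = -233/(-1050084) = -233*(-1/1050084) = 233/1050084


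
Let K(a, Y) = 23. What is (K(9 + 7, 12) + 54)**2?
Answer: 5929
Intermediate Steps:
(K(9 + 7, 12) + 54)**2 = (23 + 54)**2 = 77**2 = 5929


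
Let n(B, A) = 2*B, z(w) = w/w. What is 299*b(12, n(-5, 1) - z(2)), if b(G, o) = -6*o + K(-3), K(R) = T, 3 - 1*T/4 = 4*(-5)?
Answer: 47242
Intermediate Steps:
z(w) = 1
T = 92 (T = 12 - 16*(-5) = 12 - 4*(-20) = 12 + 80 = 92)
K(R) = 92
b(G, o) = 92 - 6*o (b(G, o) = -6*o + 92 = 92 - 6*o)
299*b(12, n(-5, 1) - z(2)) = 299*(92 - 6*(2*(-5) - 1*1)) = 299*(92 - 6*(-10 - 1)) = 299*(92 - 6*(-11)) = 299*(92 + 66) = 299*158 = 47242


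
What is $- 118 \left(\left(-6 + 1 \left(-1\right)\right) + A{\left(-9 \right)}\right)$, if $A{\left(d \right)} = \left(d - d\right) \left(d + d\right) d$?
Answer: $826$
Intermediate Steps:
$A{\left(d \right)} = 0$ ($A{\left(d \right)} = 0 \cdot 2 d d = 0 d = 0$)
$- 118 \left(\left(-6 + 1 \left(-1\right)\right) + A{\left(-9 \right)}\right) = - 118 \left(\left(-6 + 1 \left(-1\right)\right) + 0\right) = - 118 \left(\left(-6 - 1\right) + 0\right) = - 118 \left(-7 + 0\right) = \left(-118\right) \left(-7\right) = 826$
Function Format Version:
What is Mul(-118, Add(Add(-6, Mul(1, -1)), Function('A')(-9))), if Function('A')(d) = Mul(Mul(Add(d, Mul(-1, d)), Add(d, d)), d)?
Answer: 826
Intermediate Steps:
Function('A')(d) = 0 (Function('A')(d) = Mul(Mul(0, Mul(2, d)), d) = Mul(0, d) = 0)
Mul(-118, Add(Add(-6, Mul(1, -1)), Function('A')(-9))) = Mul(-118, Add(Add(-6, Mul(1, -1)), 0)) = Mul(-118, Add(Add(-6, -1), 0)) = Mul(-118, Add(-7, 0)) = Mul(-118, -7) = 826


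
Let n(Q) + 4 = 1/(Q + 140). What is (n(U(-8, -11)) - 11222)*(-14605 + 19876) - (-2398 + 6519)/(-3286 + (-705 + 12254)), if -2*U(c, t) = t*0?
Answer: -9778799234341/165260 ≈ -5.9172e+7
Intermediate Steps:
U(c, t) = 0 (U(c, t) = -t*0/2 = -½*0 = 0)
n(Q) = -4 + 1/(140 + Q) (n(Q) = -4 + 1/(Q + 140) = -4 + 1/(140 + Q))
(n(U(-8, -11)) - 11222)*(-14605 + 19876) - (-2398 + 6519)/(-3286 + (-705 + 12254)) = ((-559 - 4*0)/(140 + 0) - 11222)*(-14605 + 19876) - (-2398 + 6519)/(-3286 + (-705 + 12254)) = ((-559 + 0)/140 - 11222)*5271 - 4121/(-3286 + 11549) = ((1/140)*(-559) - 11222)*5271 - 4121/8263 = (-559/140 - 11222)*5271 - 4121/8263 = -1571639/140*5271 - 1*4121/8263 = -1183444167/20 - 4121/8263 = -9778799234341/165260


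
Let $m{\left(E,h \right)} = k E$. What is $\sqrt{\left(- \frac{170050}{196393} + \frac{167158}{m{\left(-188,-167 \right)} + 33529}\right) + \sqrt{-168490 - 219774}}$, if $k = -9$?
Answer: $\frac{\sqrt{185651882583113435532 + 95694145526639139218 i \sqrt{97066}}}{6917157853} \approx 17.706 + 17.596 i$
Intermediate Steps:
$m{\left(E,h \right)} = - 9 E$
$\sqrt{\left(- \frac{170050}{196393} + \frac{167158}{m{\left(-188,-167 \right)} + 33529}\right) + \sqrt{-168490 - 219774}} = \sqrt{\left(- \frac{170050}{196393} + \frac{167158}{\left(-9\right) \left(-188\right) + 33529}\right) + \sqrt{-168490 - 219774}} = \sqrt{\left(\left(-170050\right) \frac{1}{196393} + \frac{167158}{1692 + 33529}\right) + \sqrt{-388264}} = \sqrt{\left(- \frac{170050}{196393} + \frac{167158}{35221}\right) + 2 i \sqrt{97066}} = \sqrt{\frac{26839330044}{6917157853} + 2 i \sqrt{97066}}$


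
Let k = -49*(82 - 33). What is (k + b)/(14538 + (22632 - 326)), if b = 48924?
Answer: 46523/36844 ≈ 1.2627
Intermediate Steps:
k = -2401 (k = -49*49 = -2401)
(k + b)/(14538 + (22632 - 326)) = (-2401 + 48924)/(14538 + (22632 - 326)) = 46523/(14538 + 22306) = 46523/36844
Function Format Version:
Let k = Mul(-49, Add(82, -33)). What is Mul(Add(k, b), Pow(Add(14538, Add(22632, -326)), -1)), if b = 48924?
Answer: Rational(46523, 36844) ≈ 1.2627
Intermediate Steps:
k = -2401 (k = Mul(-49, 49) = -2401)
Mul(Add(k, b), Pow(Add(14538, Add(22632, -326)), -1)) = Mul(Add(-2401, 48924), Pow(Add(14538, Add(22632, -326)), -1)) = Mul(46523, Pow(Add(14538, 22306), -1)) = Mul(46523, Pow(36844, -1)) = Mul(46523, Rational(1, 36844)) = Rational(46523, 36844)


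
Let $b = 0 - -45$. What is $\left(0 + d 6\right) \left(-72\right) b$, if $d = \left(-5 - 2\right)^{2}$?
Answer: $-952560$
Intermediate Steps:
$b = 45$ ($b = 0 + 45 = 45$)
$d = 49$ ($d = \left(-7\right)^{2} = 49$)
$\left(0 + d 6\right) \left(-72\right) b = \left(0 + 49 \cdot 6\right) \left(-72\right) 45 = \left(0 + 294\right) \left(-72\right) 45 = 294 \left(-72\right) 45 = \left(-21168\right) 45 = -952560$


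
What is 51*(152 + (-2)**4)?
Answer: 8568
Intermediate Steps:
51*(152 + (-2)**4) = 51*(152 + 16) = 51*168 = 8568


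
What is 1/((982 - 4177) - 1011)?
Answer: -1/4206 ≈ -0.00023776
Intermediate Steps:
1/((982 - 4177) - 1011) = 1/(-3195 - 1011) = 1/(-4206) = -1/4206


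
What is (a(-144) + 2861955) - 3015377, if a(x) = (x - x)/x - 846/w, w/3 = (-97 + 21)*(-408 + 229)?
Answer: -1043576585/6802 ≈ -1.5342e+5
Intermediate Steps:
w = 40812 (w = 3*((-97 + 21)*(-408 + 229)) = 3*(-76*(-179)) = 3*13604 = 40812)
a(x) = -141/6802 (a(x) = (x - x)/x - 846/40812 = 0/x - 846*1/40812 = 0 - 141/6802 = -141/6802)
(a(-144) + 2861955) - 3015377 = (-141/6802 + 2861955) - 3015377 = 19467017769/6802 - 3015377 = -1043576585/6802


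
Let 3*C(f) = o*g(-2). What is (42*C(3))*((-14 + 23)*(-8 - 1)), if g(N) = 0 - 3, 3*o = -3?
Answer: -3402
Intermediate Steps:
o = -1 (o = (⅓)*(-3) = -1)
g(N) = -3
C(f) = 1 (C(f) = (-1*(-3))/3 = (⅓)*3 = 1)
(42*C(3))*((-14 + 23)*(-8 - 1)) = (42*1)*((-14 + 23)*(-8 - 1)) = 42*(9*(-9)) = 42*(-81) = -3402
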